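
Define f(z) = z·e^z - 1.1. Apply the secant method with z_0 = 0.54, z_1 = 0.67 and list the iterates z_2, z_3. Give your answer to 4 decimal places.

0.5989, 0.6021

f(0.54) = -0.173356, f(0.67) = 0.209339
z_2 = 0.670000 − 0.209339·(0.670000 − 0.540000) / (0.209339 − (-0.173356)) = 0.670000 − (0.027214)/(0.382695) = 0.598888
f(0.598888) = -0.009967
z_3 = 0.598888 − (-0.009967)·(0.598888 − 0.670000) / (-0.009967 − 0.209339) = 0.598888 − (0.000709)/(-0.219306) = 0.602120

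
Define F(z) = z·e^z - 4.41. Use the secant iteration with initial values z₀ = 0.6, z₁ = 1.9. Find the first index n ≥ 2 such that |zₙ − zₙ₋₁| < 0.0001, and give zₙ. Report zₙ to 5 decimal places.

F(0.6) = -3.3167287, F(1.9) = 8.2931994
z₂ = 1.9000000 − 8.2931994·(1.3000000)/(11.6099282) = 0.9713845;  |Δ| = 0.9286155
F(0.9713845) = -1.8439915
z₃ = 0.9713845 − (-1.8439915)·(-0.9286155)/(-10.1371909) = 1.1403030;  |Δ| = 0.1689185
F(1.1403030) = -0.8434562
z₄ = 1.1403030 − (-0.8434562)·(0.1689185)/(1.0005353) = 1.2827021;  |Δ| = 0.1423991
F(1.2827021) = 0.2159003
z₅ = 1.2827021 − 0.2159003·(0.1423991)/(1.0593565) = 1.2536807;  |Δ| = 0.0290214
F(1.2536807) = -0.0180887
z₆ = 1.2536807 − (-0.0180887)·(-0.0290214)/(-0.2339889) = 1.2559242;  |Δ| = 0.0022435
F(1.2559242) = -0.0003471
z₇ = 1.2559242 − (-0.0003471)·(0.0022435)/(0.0177416) = 1.2559681;  |Δ| = 0.0000439
|z₇ − z₆| = 0.0000439 < 0.0001

n = 7, zₙ = 1.25597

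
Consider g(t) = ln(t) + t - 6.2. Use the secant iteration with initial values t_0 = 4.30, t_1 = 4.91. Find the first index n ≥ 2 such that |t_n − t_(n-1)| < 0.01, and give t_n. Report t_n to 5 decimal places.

n = 3, t_n = 4.66080

g(4.30) = -0.4413850, g(4.91) = 0.3012739
t_2 = 4.9100000 − 0.3012739·(0.6100000)/(0.7426589) = 4.6625417;  |Δ| = 0.2474583
g(4.6625417) = 0.0021024
t_3 = 4.6625417 − 0.0021024·(-0.2474583)/(-0.2991715) = 4.6608027;  |Δ| = 0.0017390
|t_3 − t_2| = 0.0017390 < 0.01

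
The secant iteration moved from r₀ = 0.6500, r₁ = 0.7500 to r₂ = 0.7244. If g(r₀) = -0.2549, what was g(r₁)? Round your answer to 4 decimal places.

The secant line through (0.6500, -0.2549) and (0.7500, g(r₁)) crosses zero at r₂ = 0.7244.
So (0.6500, -0.2549), (0.7500, g(r₁)), (0.7244, 0) are collinear:
g(r₁) = -0.2549 · (0.7500 − 0.7244) / (0.6500 − 0.7244) = -0.2549 · (0.025600)/(-0.074400) = 0.087708

0.0877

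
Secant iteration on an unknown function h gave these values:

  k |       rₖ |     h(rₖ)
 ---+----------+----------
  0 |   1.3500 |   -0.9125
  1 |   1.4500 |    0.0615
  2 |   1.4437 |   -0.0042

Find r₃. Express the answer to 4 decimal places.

1.4441

r₃ = 1.4437 − (-0.0042)·(1.4437 − 1.4500) / (-0.0042 − 0.0615)
   = 1.4437 − (0.000026)/(-0.065700) = 1.444103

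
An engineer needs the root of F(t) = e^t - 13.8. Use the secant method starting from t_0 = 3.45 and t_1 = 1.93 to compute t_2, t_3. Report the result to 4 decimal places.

F(3.45) = 17.700392, F(1.93) = -6.910490
t_2 = 1.930000 − (-6.910490)·(1.930000 − 3.450000) / (-6.910490 − 17.700392) = 1.930000 − (10.503944)/(-24.610882) = 2.356801
F(2.356801) = -3.242877
t_3 = 2.356801 − (-3.242877)·(2.356801 − 1.930000) / (-3.242877 − (-6.910490)) = 2.356801 − (-1.384062)/(3.667613) = 2.734175

2.3568, 2.7342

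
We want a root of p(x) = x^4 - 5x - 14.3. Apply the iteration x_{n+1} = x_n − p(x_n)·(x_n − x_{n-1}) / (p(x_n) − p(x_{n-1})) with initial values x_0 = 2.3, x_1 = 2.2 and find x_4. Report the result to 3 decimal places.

p(2.3) = 2.18410, p(2.2) = -1.87440
x_2 = 2.20000 − (-1.87440)·(2.20000 − 2.30000) / (-1.87440 − 2.18410) = 2.20000 − (0.18744)/(-4.05850) = 2.24618
p(2.24618) = -0.07542
x_3 = 2.24618 − (-0.07542)·(2.24618 − 2.20000) / (-0.07542 − (-1.87440)) = 2.24618 − (-0.00348)/(1.79898) = 2.24812
p(2.24812) = 0.00278
x_4 = 2.24812 − 0.00278·(2.24812 − 2.24618) / (0.00278 − (-0.07542)) = 2.24812 − (0.00001)/(0.07820) = 2.24805

2.248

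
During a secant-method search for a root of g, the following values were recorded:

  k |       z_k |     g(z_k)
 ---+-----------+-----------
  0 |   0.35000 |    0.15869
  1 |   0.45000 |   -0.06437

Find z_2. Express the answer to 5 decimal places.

z_2 = 0.45000 − (-0.06437)·(0.45000 − 0.35000) / (-0.06437 − 0.15869)
   = 0.45000 − (-0.0064370)/(-0.2230600) = 0.4211423

0.42114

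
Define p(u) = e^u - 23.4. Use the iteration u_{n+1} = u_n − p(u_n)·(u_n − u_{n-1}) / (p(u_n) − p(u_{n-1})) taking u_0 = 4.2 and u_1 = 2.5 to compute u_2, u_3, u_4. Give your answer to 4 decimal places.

2.8499, 3.2691, 3.1346

p(4.2) = 43.286331, p(2.5) = -11.217506
u_2 = 2.500000 − (-11.217506)·(2.500000 − 4.200000) / (-11.217506 − 43.286331) = 2.500000 − (19.069760)/(-54.503837) = 2.849879
p(2.849879) = -6.114306
u_3 = 2.849879 − (-6.114306)·(2.849879 − 2.500000) / (-6.114306 − (-11.217506)) = 2.849879 − (-2.139269)/(5.103200) = 3.269081
p(3.269081) = 2.887161
u_4 = 3.269081 − 2.887161·(3.269081 − 2.849879) / (2.887161 − (-6.114306)) = 3.269081 − (1.210302)/(9.001467) = 3.134625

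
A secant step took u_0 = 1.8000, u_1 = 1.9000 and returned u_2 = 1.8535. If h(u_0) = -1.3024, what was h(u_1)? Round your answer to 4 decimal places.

The secant line through (1.8000, -1.3024) and (1.9000, h(u_1)) crosses zero at u_2 = 1.8535.
So (1.8000, -1.3024), (1.9000, h(u_1)), (1.8535, 0) are collinear:
h(u_1) = -1.3024 · (1.9000 − 1.8535) / (1.8000 − 1.8535) = -1.3024 · (0.046500)/(-0.053500) = 1.131993

1.1320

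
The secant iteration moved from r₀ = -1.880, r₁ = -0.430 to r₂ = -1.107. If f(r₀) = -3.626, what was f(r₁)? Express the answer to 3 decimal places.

3.176

The secant line through (-1.880, -3.626) and (-0.430, f(r₁)) crosses zero at r₂ = -1.107.
So (-1.880, -3.626), (-0.430, f(r₁)), (-1.107, 0) are collinear:
f(r₁) = -3.626 · (-0.430 − (-1.107)) / (-1.880 − (-1.107)) = -3.626 · (0.67700)/(-0.77300) = 3.17568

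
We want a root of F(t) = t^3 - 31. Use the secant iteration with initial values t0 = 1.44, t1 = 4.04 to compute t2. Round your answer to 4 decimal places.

F(1.44) = -28.014016, F(4.04) = 34.939264
t2 = 4.040000 − 34.939264·(4.040000 − 1.440000) / (34.939264 − (-28.014016)) = 4.040000 − (90.842086)/(62.953280) = 2.596992

2.5970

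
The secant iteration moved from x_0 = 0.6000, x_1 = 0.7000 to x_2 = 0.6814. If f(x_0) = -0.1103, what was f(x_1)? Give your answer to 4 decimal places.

The secant line through (0.6000, -0.1103) and (0.7000, f(x_1)) crosses zero at x_2 = 0.6814.
So (0.6000, -0.1103), (0.7000, f(x_1)), (0.6814, 0) are collinear:
f(x_1) = -0.1103 · (0.7000 − 0.6814) / (0.6000 − 0.6814) = -0.1103 · (0.018600)/(-0.081400) = 0.025204

0.0252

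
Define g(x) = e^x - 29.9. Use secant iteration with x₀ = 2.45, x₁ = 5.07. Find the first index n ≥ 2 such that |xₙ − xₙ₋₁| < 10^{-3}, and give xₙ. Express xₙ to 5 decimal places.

g(2.45) = -18.3116533, g(5.07) = 129.2743273
x₂ = 5.0700000 − 129.2743273·(2.6200000)/(147.5859806) = 2.7750751;  |Δ| = 2.2949249
g(2.7750751) = -13.8601680
x₃ = 2.7750751 − (-13.8601680)·(-2.2949249)/(-143.1344953) = 2.9973000;  |Δ| = 0.2222249
g(2.9973000) = -9.8686210
x₄ = 2.9973000 − (-9.8686210)·(0.2222249)/(3.9915470) = 3.5467243;  |Δ| = 0.5494243
g(3.5467243) = 4.7994663
x₅ = 3.5467243 − 4.7994663·(0.5494243)/(14.6680873) = 3.3669501;  |Δ| = 0.1797742
g(3.3669501) = -0.9100239
x₆ = 3.3669501 − (-0.9100239)·(-0.1797742)/(-5.7094902) = 3.3956040;  |Δ| = 0.0286538
g(3.3956040) = -0.0673343
x₇ = 3.3956040 − (-0.0673343)·(0.0286538)/(0.8426896) = 3.3978935;  |Δ| = 0.0022896
g(3.3978935) = 0.0010476
x₈ = 3.3978935 − 0.0010476·(0.0022896)/(0.0683819) = 3.3978584;  |Δ| = 0.0000351
|x₈ − x₇| = 0.0000351 < 10^{-3}

n = 8, xₙ = 3.39786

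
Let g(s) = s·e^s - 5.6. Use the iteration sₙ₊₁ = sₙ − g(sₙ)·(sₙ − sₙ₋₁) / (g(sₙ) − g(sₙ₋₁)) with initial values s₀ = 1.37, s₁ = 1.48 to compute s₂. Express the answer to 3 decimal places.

1.391

g(1.37) = -0.20857, g(1.48) = 0.90156
s₂ = 1.48000 − 0.90156·(1.48000 − 1.37000) / (0.90156 − (-0.20857)) = 1.48000 − (0.09917)/(1.11013) = 1.39067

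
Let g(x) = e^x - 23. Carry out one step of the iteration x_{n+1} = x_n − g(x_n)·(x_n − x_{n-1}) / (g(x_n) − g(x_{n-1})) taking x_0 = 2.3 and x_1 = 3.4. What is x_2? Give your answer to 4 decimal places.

3.0168

g(2.3) = -13.025818, g(3.4) = 6.964100
x_2 = 3.400000 − 6.964100·(3.400000 − 2.300000) / (6.964100 − (-13.025818)) = 3.400000 − (7.660510)/(19.989918) = 3.016781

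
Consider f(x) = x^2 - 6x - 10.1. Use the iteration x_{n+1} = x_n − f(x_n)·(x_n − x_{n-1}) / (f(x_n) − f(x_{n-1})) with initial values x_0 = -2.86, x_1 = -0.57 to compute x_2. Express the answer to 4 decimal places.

-1.2439

f(-2.86) = 15.239600, f(-0.57) = -6.355100
x_2 = -0.570000 − (-6.355100)·(-0.570000 − (-2.860000)) / (-6.355100 − 15.239600) = -0.570000 − (-14.553179)/(-21.594700) = -1.243924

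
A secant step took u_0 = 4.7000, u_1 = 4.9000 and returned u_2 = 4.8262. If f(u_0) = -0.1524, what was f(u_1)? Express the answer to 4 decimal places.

The secant line through (4.7000, -0.1524) and (4.9000, f(u_1)) crosses zero at u_2 = 4.8262.
So (4.7000, -0.1524), (4.9000, f(u_1)), (4.8262, 0) are collinear:
f(u_1) = -0.1524 · (4.9000 − 4.8262) / (4.7000 − 4.8262) = -0.1524 · (0.073800)/(-0.126200) = 0.089121

0.0891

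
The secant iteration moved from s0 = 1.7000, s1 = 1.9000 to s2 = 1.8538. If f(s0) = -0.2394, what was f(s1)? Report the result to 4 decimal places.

0.0719

The secant line through (1.7000, -0.2394) and (1.9000, f(s1)) crosses zero at s2 = 1.8538.
So (1.7000, -0.2394), (1.9000, f(s1)), (1.8538, 0) are collinear:
f(s1) = -0.2394 · (1.9000 − 1.8538) / (1.7000 − 1.8538) = -0.2394 · (0.046200)/(-0.153800) = 0.071913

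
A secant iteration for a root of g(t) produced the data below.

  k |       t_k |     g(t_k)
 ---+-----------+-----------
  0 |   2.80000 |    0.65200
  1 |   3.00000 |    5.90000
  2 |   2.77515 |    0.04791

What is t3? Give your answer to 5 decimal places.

t3 = 2.77515 − 0.04791·(2.77515 − 3.00000) / (0.04791 − 5.90000)
   = 2.77515 − (-0.0107726)/(-5.8520900) = 2.7733092

2.77331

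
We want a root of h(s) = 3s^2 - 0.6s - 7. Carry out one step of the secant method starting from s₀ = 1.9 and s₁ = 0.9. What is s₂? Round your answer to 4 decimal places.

1.5551

h(1.9) = 2.690000, h(0.9) = -5.110000
s₂ = 0.900000 − (-5.110000)·(0.900000 − 1.900000) / (-5.110000 − 2.690000) = 0.900000 − (5.110000)/(-7.800000) = 1.555128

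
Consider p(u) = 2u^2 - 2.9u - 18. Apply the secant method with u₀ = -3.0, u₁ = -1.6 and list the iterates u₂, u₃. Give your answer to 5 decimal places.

p(-3.0) = 8.7000000, p(-1.6) = -8.2400000
u₂ = -1.6000000 − (-8.2400000)·(-1.6000000 − (-3.0000000)) / (-8.2400000 − 8.7000000) = -1.6000000 − (-11.5360000)/(-16.9400000) = -2.2809917
p(-2.2809917) = -0.9792774
u₃ = -2.2809917 − (-0.9792774)·(-2.2809917 − (-1.6000000)) / (-0.9792774 − (-8.2400000)) = -2.2809917 − (0.6668798)/(7.2607226) = -2.3728393

-2.28099, -2.37284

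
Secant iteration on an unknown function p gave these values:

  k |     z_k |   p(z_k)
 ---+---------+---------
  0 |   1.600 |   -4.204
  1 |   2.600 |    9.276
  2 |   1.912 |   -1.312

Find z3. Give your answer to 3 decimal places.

z3 = 1.912 − (-1.312)·(1.912 − 2.600) / (-1.312 − 9.276)
   = 1.912 − (0.90266)/(-10.58800) = 1.99725

1.997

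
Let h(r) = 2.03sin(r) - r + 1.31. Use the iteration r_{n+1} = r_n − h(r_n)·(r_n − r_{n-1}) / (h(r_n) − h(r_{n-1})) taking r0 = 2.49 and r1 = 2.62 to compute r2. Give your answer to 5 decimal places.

2.50900

h(2.49) = 0.0511007, h(2.62) = -0.2985289
r2 = 2.6200000 − (-0.2985289)·(2.6200000 − 2.4900000) / (-0.2985289 − 0.0511007) = 2.6200000 − (-0.0388088)/(-0.3496295) = 2.5090004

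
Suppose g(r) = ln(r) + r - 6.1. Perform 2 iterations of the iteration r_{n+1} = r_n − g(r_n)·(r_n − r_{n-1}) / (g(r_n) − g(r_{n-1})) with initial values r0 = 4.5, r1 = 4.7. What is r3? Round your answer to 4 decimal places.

g(4.5) = -0.095923, g(4.7) = 0.147563
r2 = 4.700000 − 0.147563·(4.700000 − 4.500000) / (0.147563 − (-0.095923)) = 4.700000 − (0.029513)/(0.243485) = 4.578791
g(4.578791) = 0.000226
r3 = 4.578791 − 0.000226·(4.578791 − 4.700000) / (0.000226 − 0.147563) = 4.578791 − (-0.000027)/(-0.147336) = 4.578605

4.5786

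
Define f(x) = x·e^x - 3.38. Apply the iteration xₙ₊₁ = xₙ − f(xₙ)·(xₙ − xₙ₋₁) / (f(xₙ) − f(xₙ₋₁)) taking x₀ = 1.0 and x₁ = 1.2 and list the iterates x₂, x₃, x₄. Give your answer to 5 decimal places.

f(1.0) = -0.6617182, f(1.2) = 0.6041403
x₂ = 1.2000000 − 0.6041403·(1.2000000 − 1.0000000) / (0.6041403 − (-0.6617182)) = 1.2000000 − (0.1208281)/(1.2658585) = 1.1045485
f(1.1045485) = -0.0466254
x₃ = 1.1045485 − (-0.0466254)·(1.1045485 − 1.2000000) / (-0.0466254 − 0.6041403) = 1.1045485 − (0.0044505)/(-0.6507657) = 1.1113873
f(1.1113873) = -0.0029707
x₄ = 1.1113873 − (-0.0029707)·(1.1113873 − 1.1045485) / (-0.0029707 − (-0.0466254)) = 1.1113873 − (-0.0000203)/(0.0436546) = 1.1118527

1.10455, 1.11139, 1.11185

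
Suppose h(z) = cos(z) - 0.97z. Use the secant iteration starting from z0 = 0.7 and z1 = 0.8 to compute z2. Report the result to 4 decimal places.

0.7520

h(0.7) = 0.085842, h(0.8) = -0.079293
z2 = 0.800000 − (-0.079293)·(0.800000 − 0.700000) / (-0.079293 − 0.085842) = 0.800000 − (-0.007929)/(-0.165135) = 0.751983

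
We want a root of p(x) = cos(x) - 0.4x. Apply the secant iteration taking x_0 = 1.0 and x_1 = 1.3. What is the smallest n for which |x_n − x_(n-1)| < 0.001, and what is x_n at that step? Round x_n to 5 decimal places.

p(1.0) = 0.1403023, p(1.3) = -0.2525012
x_2 = 1.3000000 − (-0.2525012)·(0.3000000)/(-0.3928035) = 1.1071546;  |Δ| = 0.1928454
p(1.1071546) = 0.0043465
x_3 = 1.1071546 − 0.0043465·(-0.1928454)/(0.2568477) = 1.1104180;  |Δ| = 0.0032634
p(1.1104180) = 0.0001199
x_4 = 1.1104180 − 0.0001199·(0.0032634)/(-0.0042267) = 1.1105106;  |Δ| = 0.0000925
|x_4 − x_3| = 0.0000925 < 0.001

n = 4, x_n = 1.11051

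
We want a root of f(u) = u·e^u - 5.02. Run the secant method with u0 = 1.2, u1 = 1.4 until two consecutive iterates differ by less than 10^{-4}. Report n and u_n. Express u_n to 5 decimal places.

f(1.2) = -1.0358597, f(1.4) = 0.6572800
u2 = 1.4000000 − 0.6572800·(0.2000000)/(1.6931396) = 1.3223596;  |Δ| = 0.0776404
f(1.3223596) = -0.0581564
u3 = 1.3223596 − (-0.0581564)·(-0.0776404)/(-0.7154363) = 1.3286709;  |Δ| = 0.0063112
f(1.3286709) = -0.0029107
u4 = 1.3286709 − (-0.0029107)·(0.0063112)/(0.0552457) = 1.3290034;  |Δ| = 0.0003325
f(1.3290034) = 0.0000138
u5 = 1.3290034 − 0.0000138·(0.0003325)/(0.0029245) = 1.3290018;  |Δ| = 0.0000016
|u5 − u4| = 0.0000016 < 10^{-4}

n = 5, u_n = 1.32900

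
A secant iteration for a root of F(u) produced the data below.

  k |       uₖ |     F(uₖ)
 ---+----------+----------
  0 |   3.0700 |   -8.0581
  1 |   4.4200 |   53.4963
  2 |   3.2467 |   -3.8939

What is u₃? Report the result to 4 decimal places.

u₃ = 3.2467 − (-3.8939)·(3.2467 − 4.4200) / (-3.8939 − 53.4963)
   = 3.2467 − (4.568713)/(-57.390200) = 3.326308

3.3263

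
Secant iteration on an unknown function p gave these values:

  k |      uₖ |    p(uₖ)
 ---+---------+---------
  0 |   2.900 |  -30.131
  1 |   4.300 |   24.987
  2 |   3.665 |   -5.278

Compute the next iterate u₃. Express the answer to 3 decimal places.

u₃ = 3.665 − (-5.278)·(3.665 − 4.300) / (-5.278 − 24.987)
   = 3.665 − (3.35153)/(-30.26500) = 3.77574

3.776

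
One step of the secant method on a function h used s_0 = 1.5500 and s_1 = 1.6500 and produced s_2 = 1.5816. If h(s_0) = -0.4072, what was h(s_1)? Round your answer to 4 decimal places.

0.8814

The secant line through (1.5500, -0.4072) and (1.6500, h(s_1)) crosses zero at s_2 = 1.5816.
So (1.5500, -0.4072), (1.6500, h(s_1)), (1.5816, 0) are collinear:
h(s_1) = -0.4072 · (1.6500 − 1.5816) / (1.5500 − 1.5816) = -0.4072 · (0.068400)/(-0.031600) = 0.881408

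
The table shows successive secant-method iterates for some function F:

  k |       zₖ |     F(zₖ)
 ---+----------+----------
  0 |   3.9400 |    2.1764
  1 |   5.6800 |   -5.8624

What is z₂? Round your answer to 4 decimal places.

z₂ = 5.6800 − (-5.8624)·(5.6800 − 3.9400) / (-5.8624 − 2.1764)
   = 5.6800 − (-10.200576)/(-8.038800) = 4.411082

4.4111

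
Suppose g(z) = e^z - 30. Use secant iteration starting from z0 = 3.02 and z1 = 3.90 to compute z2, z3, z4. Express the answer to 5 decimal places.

g(3.02) = -9.5087083, g(3.90) = 19.4024491
z2 = 3.9000000 − 19.4024491·(3.9000000 − 3.0200000) / (19.4024491 − (-9.5087083)) = 3.9000000 − (17.0741552)/(28.9111574) = 3.3094268
g(3.3094268) = -2.6305676
z3 = 3.3094268 − (-2.6305676)·(3.3094268 − 3.9000000) / (-2.6305676 − 19.4024491) = 3.3094268 − (1.5535428)/(-22.0330167) = 3.3799365
g(3.3799365) = -0.6310925
z4 = 3.3799365 − (-0.6310925)·(3.3799365 − 3.3094268) / (-0.6310925 − (-2.6305676)) = 3.3799365 − (-0.0444982)/(1.9994751) = 3.4021915

3.30943, 3.37994, 3.40219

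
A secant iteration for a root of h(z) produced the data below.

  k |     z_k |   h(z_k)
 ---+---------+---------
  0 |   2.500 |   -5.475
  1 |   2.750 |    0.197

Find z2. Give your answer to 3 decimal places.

2.741

z2 = 2.750 − 0.197·(2.750 − 2.500) / (0.197 − (-5.475))
   = 2.750 − (0.04925)/(5.67200) = 2.74132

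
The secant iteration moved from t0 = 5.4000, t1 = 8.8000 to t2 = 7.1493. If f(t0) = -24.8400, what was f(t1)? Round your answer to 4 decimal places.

23.4399

The secant line through (5.4000, -24.8400) and (8.8000, f(t1)) crosses zero at t2 = 7.1493.
So (5.4000, -24.8400), (8.8000, f(t1)), (7.1493, 0) are collinear:
f(t1) = -24.8400 · (8.8000 − 7.1493) / (5.4000 − 7.1493) = -24.8400 · (1.650700)/(-1.749300) = 23.439883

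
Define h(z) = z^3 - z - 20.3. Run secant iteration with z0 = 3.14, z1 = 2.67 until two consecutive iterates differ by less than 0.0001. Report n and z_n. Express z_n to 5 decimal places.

n = 5, z_n = 2.85004

h(3.14) = 7.5191440, h(2.67) = -3.9358370
z2 = 2.6700000 − (-3.9358370)·(-0.4700000)/(-11.4549810) = 2.8314881;  |Δ| = 0.1614881
h(2.8314881) = -0.4305276
z3 = 2.8314881 − (-0.4305276)·(0.1614881)/(3.5053094) = 2.8513223;  |Δ| = 0.0198342
h(2.8513223) = 0.0300400
z4 = 2.8513223 − 0.0300400·(0.0198342)/(0.4605676) = 2.8500287;  |Δ| = 0.0012937
h(2.8500287) = -0.0002047
z5 = 2.8500287 − (-0.0002047)·(-0.0012937)/(-0.0302446) = 2.8500374;  |Δ| = 0.0000088
|z5 − z4| = 0.0000088 < 0.0001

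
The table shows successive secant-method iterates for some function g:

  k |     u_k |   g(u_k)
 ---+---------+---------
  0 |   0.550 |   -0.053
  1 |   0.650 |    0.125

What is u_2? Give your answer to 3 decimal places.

0.580

u_2 = 0.650 − 0.125·(0.650 − 0.550) / (0.125 − (-0.053))
   = 0.650 − (0.01250)/(0.17800) = 0.57978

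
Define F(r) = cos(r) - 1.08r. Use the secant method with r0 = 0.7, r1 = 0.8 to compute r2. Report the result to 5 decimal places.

F(0.7) = 0.0088422, F(0.8) = -0.1672933
r2 = 0.8000000 − (-0.1672933)·(0.8000000 − 0.7000000) / (-0.1672933 − 0.0088422) = 0.8000000 − (-0.0167293)/(-0.1761355) = 0.7050201

0.70502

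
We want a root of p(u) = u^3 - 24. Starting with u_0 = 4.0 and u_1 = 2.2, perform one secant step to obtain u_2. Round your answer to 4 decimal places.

p(4.0) = 40.000000, p(2.2) = -13.352000
u_2 = 2.200000 − (-13.352000)·(2.200000 − 4.000000) / (-13.352000 − 40.000000) = 2.200000 − (24.033600)/(-53.352000) = 2.650472

2.6505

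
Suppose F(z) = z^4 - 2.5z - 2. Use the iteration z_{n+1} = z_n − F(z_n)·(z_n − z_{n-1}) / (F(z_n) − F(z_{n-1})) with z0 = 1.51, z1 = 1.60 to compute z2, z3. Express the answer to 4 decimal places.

1.5559, 1.5581

F(1.51) = -0.576144, F(1.60) = 0.553600
z2 = 1.600000 − 0.553600·(1.600000 − 1.510000) / (0.553600 − (-0.576144)) = 1.600000 − (0.049824)/(1.129744) = 1.555898
F(1.555898) = -0.029383
z3 = 1.555898 − (-0.029383)·(1.555898 − 1.600000) / (-0.029383 − 0.553600) = 1.555898 − (0.001296)/(-0.582983) = 1.558121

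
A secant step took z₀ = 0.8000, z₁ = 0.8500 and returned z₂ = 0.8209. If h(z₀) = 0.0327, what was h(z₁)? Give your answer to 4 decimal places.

-0.0455

The secant line through (0.8000, 0.0327) and (0.8500, h(z₁)) crosses zero at z₂ = 0.8209.
So (0.8000, 0.0327), (0.8500, h(z₁)), (0.8209, 0) are collinear:
h(z₁) = 0.0327 · (0.8500 − 0.8209) / (0.8000 − 0.8209) = 0.0327 · (0.029100)/(-0.020900) = -0.045530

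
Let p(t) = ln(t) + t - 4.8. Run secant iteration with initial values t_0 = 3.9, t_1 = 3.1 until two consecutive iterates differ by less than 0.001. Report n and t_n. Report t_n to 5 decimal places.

p(3.9) = 0.4609766, p(3.1) = -0.5685979
t_2 = 3.1000000 − (-0.5685979)·(-0.8000000)/(-1.0295744) = 3.5418120;  |Δ| = 0.4418120
p(3.5418120) = 0.0064504
t_3 = 3.5418120 − 0.0064504·(0.4418120)/(0.5750483) = 3.5368561;  |Δ| = 0.0049559
p(3.5368561) = 0.0000943
t_4 = 3.5368561 − 0.0000943·(-0.0049559)/(-0.0063561) = 3.5367826;  |Δ| = 0.0000735
|t_4 − t_3| = 0.0000735 < 0.001

n = 4, t_n = 3.53678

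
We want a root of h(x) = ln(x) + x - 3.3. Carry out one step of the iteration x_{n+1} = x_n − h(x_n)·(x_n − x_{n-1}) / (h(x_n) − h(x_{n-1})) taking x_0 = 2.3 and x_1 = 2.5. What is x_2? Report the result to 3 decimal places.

2.418

h(2.3) = -0.16709, h(2.5) = 0.11629
x_2 = 2.50000 − 0.11629·(2.50000 − 2.30000) / (0.11629 − (-0.16709)) = 2.50000 − (0.02326)/(0.28338) = 2.41793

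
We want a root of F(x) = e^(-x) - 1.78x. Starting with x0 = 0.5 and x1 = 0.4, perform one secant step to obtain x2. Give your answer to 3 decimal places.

F(0.5) = -0.28347, F(0.4) = -0.04168
x2 = 0.40000 − (-0.04168)·(0.40000 − 0.50000) / (-0.04168 − (-0.28347)) = 0.40000 − (0.00417)/(0.24179) = 0.38276

0.383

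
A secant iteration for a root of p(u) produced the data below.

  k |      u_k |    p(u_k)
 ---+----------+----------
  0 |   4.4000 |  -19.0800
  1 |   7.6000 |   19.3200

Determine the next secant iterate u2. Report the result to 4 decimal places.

5.9900

u2 = 7.6000 − 19.3200·(7.6000 − 4.4000) / (19.3200 − (-19.0800))
   = 7.6000 − (61.824000)/(38.400000) = 5.990000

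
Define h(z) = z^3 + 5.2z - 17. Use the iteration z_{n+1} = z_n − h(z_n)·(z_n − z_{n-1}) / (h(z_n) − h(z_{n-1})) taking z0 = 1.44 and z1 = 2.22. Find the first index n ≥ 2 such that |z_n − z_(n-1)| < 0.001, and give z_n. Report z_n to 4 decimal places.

n = 5, z_n = 1.9162

h(1.44) = -6.526016, h(2.22) = 5.485048
z2 = 2.220000 − 5.485048·(0.780000)/(12.011064) = 1.863800;  |Δ| = 0.356200
h(1.863800) = -0.833859
z3 = 1.863800 − (-0.833859)·(-0.356200)/(-6.318907) = 1.910805;  |Δ| = 0.047005
h(1.910805) = -0.087124
z4 = 1.910805 − (-0.087124)·(0.047005)/(0.746735) = 1.916290;  |Δ| = 0.005484
h(1.916290) = 0.001638
z5 = 1.916290 − 0.001638·(0.005484)/(0.088762) = 1.916188;  |Δ| = 0.000101
|z5 − z4| = 0.000101 < 0.001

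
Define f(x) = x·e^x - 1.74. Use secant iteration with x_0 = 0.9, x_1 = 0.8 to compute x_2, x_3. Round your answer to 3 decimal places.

f(0.9) = 0.47364, f(0.8) = 0.04043
x_2 = 0.80000 − 0.04043·(0.80000 − 0.90000) / (0.04043 − 0.47364) = 0.80000 − (-0.00404)/(-0.43321) = 0.79067
f(0.79067) = 0.00331
x_3 = 0.79067 − 0.00331·(0.79067 − 0.80000) / (0.00331 − 0.04043) = 0.79067 − (-0.00003)/(-0.03712) = 0.78983

0.791, 0.790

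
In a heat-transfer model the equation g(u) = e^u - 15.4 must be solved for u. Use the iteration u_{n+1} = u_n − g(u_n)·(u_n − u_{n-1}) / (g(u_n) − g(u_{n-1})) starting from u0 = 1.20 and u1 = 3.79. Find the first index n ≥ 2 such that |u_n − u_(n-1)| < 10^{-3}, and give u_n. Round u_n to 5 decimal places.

n = 8, u_n = 2.73437

g(1.20) = -12.0798831, g(3.79) = 28.8564003
u2 = 3.7900000 − 28.8564003·(2.5900000)/(40.9362834) = 1.9642828;  |Δ| = 1.8257172
g(1.9642828) = -8.2702028
u3 = 1.9642828 − (-8.2702028)·(-1.8257172)/(-37.1266030) = 2.3709737;  |Δ| = 0.4066909
g(2.3709737) = -4.6921867
u4 = 2.3709737 − (-4.6921867)·(0.4066909)/(3.5780161) = 2.9043054;  |Δ| = 0.5333318
g(2.9043054) = 2.8525619
u5 = 2.9043054 − 2.8525619·(0.5333318)/(7.5447486) = 2.7026603;  |Δ| = 0.2016451
g(2.7026603) = -0.4806308
u6 = 2.7026603 − (-0.4806308)·(-0.2016451)/(-3.3331927) = 2.7317366;  |Δ| = 0.0290763
g(2.7317366) = -0.0404628
u7 = 2.7317366 − (-0.0404628)·(0.0290763)/(0.4401681) = 2.7344095;  |Δ| = 0.0026729
g(2.7344095) = 0.0006460
u8 = 2.7344095 − 0.0006460·(0.0026729)/(0.0411088) = 2.7343675;  |Δ| = 0.0000420
|u8 − u7| = 0.0000420 < 10^{-3}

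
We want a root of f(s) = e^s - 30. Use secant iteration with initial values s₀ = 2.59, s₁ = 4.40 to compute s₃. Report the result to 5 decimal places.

f(2.59) = -16.6702284, f(4.40) = 51.4508687
s₂ = 4.4000000 − 51.4508687·(4.4000000 − 2.5900000) / (51.4508687 − (-16.6702284)) = 4.4000000 − (93.1260723)/(68.1210971) = 3.0329335
f(3.0329335) = -9.2419637
s₃ = 3.0329335 − (-9.2419637)·(3.0329335 − 4.4000000) / (-9.2419637 − 51.4508687) = 3.0329335 − (12.6343793)/(-60.6928324) = 3.2411027

3.24110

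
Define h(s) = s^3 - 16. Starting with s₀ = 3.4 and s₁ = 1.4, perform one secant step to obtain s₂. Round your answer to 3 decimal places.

2.125

h(3.4) = 23.30400, h(1.4) = -13.25600
s₂ = 1.40000 − (-13.25600)·(1.40000 − 3.40000) / (-13.25600 − 23.30400) = 1.40000 − (26.51200)/(-36.56000) = 2.12516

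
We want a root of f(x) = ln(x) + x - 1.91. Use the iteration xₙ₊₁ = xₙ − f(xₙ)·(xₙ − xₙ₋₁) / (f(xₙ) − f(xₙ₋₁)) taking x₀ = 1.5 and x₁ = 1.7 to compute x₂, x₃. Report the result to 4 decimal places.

1.5028, 1.5027

f(1.5) = -0.004535, f(1.7) = 0.320628
x₂ = 1.700000 − 0.320628·(1.700000 − 1.500000) / (0.320628 − (-0.004535)) = 1.700000 − (0.064126)/(0.325163) = 1.502789
f(1.502789) = 0.000112
x₃ = 1.502789 − 0.000112·(1.502789 − 1.700000) / (0.000112 − 0.320628) = 1.502789 − (-0.000022)/(-0.320516) = 1.502720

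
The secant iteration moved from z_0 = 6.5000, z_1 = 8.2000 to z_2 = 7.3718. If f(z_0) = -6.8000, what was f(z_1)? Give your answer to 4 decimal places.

The secant line through (6.5000, -6.8000) and (8.2000, f(z_1)) crosses zero at z_2 = 7.3718.
So (6.5000, -6.8000), (8.2000, f(z_1)), (7.3718, 0) are collinear:
f(z_1) = -6.8000 · (8.2000 − 7.3718) / (6.5000 − 7.3718) = -6.8000 · (0.828200)/(-0.871800) = 6.459922

6.4599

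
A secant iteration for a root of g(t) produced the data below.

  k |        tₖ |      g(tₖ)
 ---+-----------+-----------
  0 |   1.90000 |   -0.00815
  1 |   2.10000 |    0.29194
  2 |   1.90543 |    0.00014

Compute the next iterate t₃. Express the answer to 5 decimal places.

1.90534

t₃ = 1.90543 − 0.00014·(1.90543 − 2.10000) / (0.00014 − 0.29194)
   = 1.90543 − (-0.0000272)/(-0.2918000) = 1.9053366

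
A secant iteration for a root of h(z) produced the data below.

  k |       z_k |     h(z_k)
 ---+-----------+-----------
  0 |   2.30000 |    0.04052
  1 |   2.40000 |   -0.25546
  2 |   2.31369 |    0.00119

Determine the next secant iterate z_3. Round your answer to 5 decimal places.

2.31409

z_3 = 2.31369 − 0.00119·(2.31369 − 2.40000) / (0.00119 − (-0.25546))
   = 2.31369 − (-0.0001027)/(0.2566500) = 2.3140902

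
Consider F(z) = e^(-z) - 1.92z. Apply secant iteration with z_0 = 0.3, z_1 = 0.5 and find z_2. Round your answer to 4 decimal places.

0.3636

F(0.3) = 0.164818, F(0.5) = -0.353469
z_2 = 0.500000 − (-0.353469)·(0.500000 − 0.300000) / (-0.353469 − 0.164818) = 0.500000 − (-0.070694)/(-0.518288) = 0.363601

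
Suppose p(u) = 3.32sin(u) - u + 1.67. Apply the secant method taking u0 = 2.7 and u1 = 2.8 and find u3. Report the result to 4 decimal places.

p(2.7) = 0.388901, p(2.8) = -0.017839
u2 = 2.800000 − (-0.017839)·(2.800000 − 2.700000) / (-0.017839 − 0.388901) = 2.800000 − (-0.001784)/(-0.406741) = 2.795614
p(2.795614) = 0.000256
u3 = 2.795614 − 0.000256·(2.795614 − 2.800000) / (0.000256 − (-0.017839)) = 2.795614 − (-0.000001)/(0.018095) = 2.795676

2.7957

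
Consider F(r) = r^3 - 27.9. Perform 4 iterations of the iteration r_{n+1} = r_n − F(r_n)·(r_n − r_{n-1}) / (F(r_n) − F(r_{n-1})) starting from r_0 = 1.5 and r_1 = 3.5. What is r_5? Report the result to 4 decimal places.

3.0329

F(1.5) = -24.525000, F(3.5) = 14.975000
r_2 = 3.500000 − 14.975000·(3.500000 − 1.500000) / (14.975000 − (-24.525000)) = 3.500000 − (29.950000)/(39.500000) = 2.741772
F(2.741772) = -7.289236
r_3 = 2.741772 − (-7.289236)·(2.741772 − 3.500000) / (-7.289236 − 14.975000) = 2.741772 − (5.526902)/(-22.264236) = 2.990013
F(2.990013) = -1.168741
r_4 = 2.990013 − (-1.168741)·(2.990013 − 2.741772) / (-1.168741 − (-7.289236)) = 2.990013 − (-0.290130)/(6.120495) = 3.037416
F(3.037416) = 0.122895
r_5 = 3.037416 − 0.122895·(3.037416 − 2.990013) / (0.122895 − (-1.168741)) = 3.037416 − (0.005826)/(1.291637) = 3.032906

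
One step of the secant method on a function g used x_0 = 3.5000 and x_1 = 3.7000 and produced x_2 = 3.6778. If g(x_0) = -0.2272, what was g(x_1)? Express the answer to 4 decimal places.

The secant line through (3.5000, -0.2272) and (3.7000, g(x_1)) crosses zero at x_2 = 3.6778.
So (3.5000, -0.2272), (3.7000, g(x_1)), (3.6778, 0) are collinear:
g(x_1) = -0.2272 · (3.7000 − 3.6778) / (3.5000 − 3.6778) = -0.2272 · (0.022200)/(-0.177800) = 0.028368

0.0284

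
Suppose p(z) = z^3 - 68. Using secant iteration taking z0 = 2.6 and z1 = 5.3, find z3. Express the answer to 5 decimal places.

3.96523

p(2.6) = -50.4240000, p(5.3) = 80.8770000
z2 = 5.3000000 − 80.8770000·(5.3000000 − 2.6000000) / (80.8770000 − (-50.4240000)) = 5.3000000 − (218.3679000)/(131.3010000) = 3.6368908
p(3.6368908) = -19.8949371
z3 = 3.6368908 − (-19.8949371)·(3.6368908 − 5.3000000) / (-19.8949371 − 80.8770000) = 3.6368908 − (33.0874528)/(-100.7719371) = 3.9652308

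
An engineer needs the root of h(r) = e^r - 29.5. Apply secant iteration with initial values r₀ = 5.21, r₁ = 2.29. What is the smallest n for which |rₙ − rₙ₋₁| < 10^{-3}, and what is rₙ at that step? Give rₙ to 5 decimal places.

n = 8, rₙ = 3.38439

h(5.21) = 153.5940582, h(2.29) = -19.6250623
r₂ = 2.2900000 − (-19.6250623)·(-2.9200000)/(-173.2191205) = 2.6208248;  |Δ| = 0.3308248
h(2.6208248) = -15.7529424
r₃ = 2.6208248 − (-15.7529424)·(0.3308248)/(3.8721199) = 3.9667191;  |Δ| = 1.3458943
h(3.9667191) = 23.3109796
r₄ = 3.9667191 − 23.3109796·(1.3458943)/(39.0639221) = 3.1635710;  |Δ| = 0.8031481
h(3.1635710) = -5.8450827
r₅ = 3.1635710 − (-5.8450827)·(-0.8031481)/(-29.1560623) = 3.3245827;  |Δ| = 0.1610117
h(3.3245827) = -1.7125992
r₆ = 3.3245827 − (-1.7125992)·(0.1610117)/(4.1324835) = 3.3913098;  |Δ| = 0.0667271
h(3.3913098) = 0.2048335
r₇ = 3.3913098 − 0.2048335·(0.0667271)/(1.9174326) = 3.3841815;  |Δ| = 0.0071282
h(3.3841815) = -0.0061571
r₈ = 3.3841815 − (-0.0061571)·(-0.0071282)/(-0.2109906) = 3.3843895;  |Δ| = 0.0002080
|r₈ − r₇| = 0.0002080 < 10^{-3}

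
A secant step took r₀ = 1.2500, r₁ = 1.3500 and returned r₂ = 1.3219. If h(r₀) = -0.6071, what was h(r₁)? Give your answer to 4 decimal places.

The secant line through (1.2500, -0.6071) and (1.3500, h(r₁)) crosses zero at r₂ = 1.3219.
So (1.2500, -0.6071), (1.3500, h(r₁)), (1.3219, 0) are collinear:
h(r₁) = -0.6071 · (1.3500 − 1.3219) / (1.2500 − 1.3219) = -0.6071 · (0.028100)/(-0.071900) = 0.237267

0.2373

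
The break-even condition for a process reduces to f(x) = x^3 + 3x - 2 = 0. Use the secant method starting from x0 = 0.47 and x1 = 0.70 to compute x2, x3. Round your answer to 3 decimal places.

f(0.47) = -0.48618, f(0.70) = 0.44300
x2 = 0.70000 − 0.44300·(0.70000 − 0.47000) / (0.44300 − (-0.48618)) = 0.70000 − (0.10189)/(0.92918) = 0.59034
f(0.59034) = -0.02323
x3 = 0.59034 − (-0.02323)·(0.59034 − 0.70000) / (-0.02323 − 0.44300) = 0.59034 − (0.00255)/(-0.46623) = 0.59581

0.590, 0.596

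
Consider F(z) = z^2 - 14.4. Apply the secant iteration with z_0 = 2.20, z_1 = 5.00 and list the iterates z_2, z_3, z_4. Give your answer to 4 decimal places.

F(2.20) = -9.560000, F(5.00) = 10.600000
z_2 = 5.000000 − 10.600000·(5.000000 − 2.200000) / (10.600000 − (-9.560000)) = 5.000000 − (29.680000)/(20.160000) = 3.527778
F(3.527778) = -1.954784
z_3 = 3.527778 − (-1.954784)·(3.527778 − 5.000000) / (-1.954784 − 10.600000) = 3.527778 − (2.877876)/(-12.554784) = 3.757003
F(3.757003) = -0.284927
z_4 = 3.757003 − (-0.284927)·(3.757003 − 3.527778) / (-0.284927 − (-1.954784)) = 3.757003 − (-0.065312)/(1.669857) = 3.796116

3.5278, 3.7570, 3.7961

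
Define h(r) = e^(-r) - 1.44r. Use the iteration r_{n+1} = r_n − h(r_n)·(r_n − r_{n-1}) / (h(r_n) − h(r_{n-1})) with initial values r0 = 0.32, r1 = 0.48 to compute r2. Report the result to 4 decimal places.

h(0.32) = 0.265349, h(0.48) = -0.072417
r2 = 0.480000 − (-0.072417)·(0.480000 − 0.320000) / (-0.072417 − 0.265349) = 0.480000 − (-0.011587)/(-0.337766) = 0.445696

0.4457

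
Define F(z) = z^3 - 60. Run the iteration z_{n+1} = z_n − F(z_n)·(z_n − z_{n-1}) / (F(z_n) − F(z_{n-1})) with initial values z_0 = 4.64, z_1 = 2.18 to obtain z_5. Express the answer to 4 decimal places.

F(4.64) = 39.897344, F(2.18) = -49.639768
z_2 = 2.180000 − (-49.639768)·(2.180000 − 4.640000) / (-49.639768 − 39.897344) = 2.180000 − (122.113829)/(-89.537112) = 3.543835
F(3.543835) = -15.493811
z_3 = 3.543835 − (-15.493811)·(3.543835 − 2.180000) / (-15.493811 − (-49.639768)) = 3.543835 − (-21.130999)/(34.145957) = 4.162678
F(4.162678) = 12.130428
z_4 = 4.162678 − 12.130428·(4.162678 − 3.543835) / (12.130428 − (-15.493811)) = 4.162678 − (7.506835)/(27.624239) = 3.890930
F(3.890930) = -1.093900
z_5 = 3.890930 − (-1.093900)·(3.890930 − 4.162678) / (-1.093900 − 12.130428) = 3.890930 − (0.297265)/(-13.224327) = 3.913409

3.9134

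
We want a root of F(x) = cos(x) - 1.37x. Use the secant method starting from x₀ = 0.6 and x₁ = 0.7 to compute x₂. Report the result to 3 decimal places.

F(0.6) = 0.00334, F(0.7) = -0.19416
x₂ = 0.70000 − (-0.19416)·(0.70000 − 0.60000) / (-0.19416 − 0.00334) = 0.70000 − (-0.01942)/(-0.19749) = 0.60169

0.602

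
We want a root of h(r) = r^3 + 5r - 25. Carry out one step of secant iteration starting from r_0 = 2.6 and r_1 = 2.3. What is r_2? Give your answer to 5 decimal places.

h(2.6) = 5.5760000, h(2.3) = -1.3330000
r_2 = 2.3000000 − (-1.3330000)·(2.3000000 − 2.6000000) / (-1.3330000 − 5.5760000) = 2.3000000 − (0.3999000)/(-6.9090000) = 2.3578810

2.35788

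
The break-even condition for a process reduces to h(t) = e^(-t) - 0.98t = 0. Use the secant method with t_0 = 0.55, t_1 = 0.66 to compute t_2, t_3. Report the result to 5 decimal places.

0.57486, 0.57448

h(0.55) = 0.0379498, h(0.66) = -0.1299487
t_2 = 0.6600000 − (-0.1299487)·(0.6600000 − 0.5500000) / (-0.1299487 − 0.0379498) = 0.6600000 − (-0.0142944)/(-0.1678985) = 0.5748631
h(0.5748631) = -0.0005840
t_3 = 0.5748631 − (-0.0005840)·(0.5748631 − 0.6600000) / (-0.0005840 − (-0.1299487)) = 0.5748631 − (0.0000497)/(0.1293647) = 0.5744788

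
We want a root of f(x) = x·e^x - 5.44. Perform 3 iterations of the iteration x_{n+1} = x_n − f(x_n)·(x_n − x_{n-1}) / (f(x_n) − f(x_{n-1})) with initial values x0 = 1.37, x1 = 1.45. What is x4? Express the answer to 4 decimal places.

1.3752

f(1.37) = -0.048570, f(1.45) = 0.741516
x2 = 1.450000 − 0.741516·(1.450000 − 1.370000) / (0.741516 − (-0.048570)) = 1.450000 − (0.059321)/(0.790086) = 1.374918
f(1.374918) = -0.002541
x3 = 1.374918 − (-0.002541)·(1.374918 − 1.450000) / (-0.002541 − 0.741516) = 1.374918 − (0.000191)/(-0.744057) = 1.375174
f(1.375174) = -0.000132
x4 = 1.375174 − (-0.000132)·(1.375174 − 1.374918) / (-0.000132 − (-0.002541)) = 1.375174 − (0.000000)/(0.002408) = 1.375188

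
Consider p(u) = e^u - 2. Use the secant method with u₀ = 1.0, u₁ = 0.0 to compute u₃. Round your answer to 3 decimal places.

p(1.0) = 0.71828, p(0.0) = -1.00000
u₂ = 0.00000 − (-1.00000)·(0.00000 − 1.00000) / (-1.00000 − 0.71828) = 0.00000 − (1.00000)/(-1.71828) = 0.58198
p(0.58198) = -0.21043
u₃ = 0.58198 − (-0.21043)·(0.58198 − 0.00000) / (-0.21043 − (-1.00000)) = 0.58198 − (-0.12246)/(0.78957) = 0.73708

0.737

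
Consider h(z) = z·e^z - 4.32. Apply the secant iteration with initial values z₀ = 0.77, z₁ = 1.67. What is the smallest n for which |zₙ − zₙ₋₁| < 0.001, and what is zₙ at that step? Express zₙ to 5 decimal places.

h(0.77) = -2.6569800, h(1.67) = 4.5513202
z₂ = 1.6700000 − 4.5513202·(0.9000000)/(7.2083002) = 1.1017401;  |Δ| = 0.5682599
h(1.1017401) = -1.0044256
z₃ = 1.1017401 − (-1.0044256)·(-0.5682599)/(-5.5557458) = 1.2044760;  |Δ| = 0.1027360
h(1.2044760) = -0.3030591
z₄ = 1.2044760 − (-0.3030591)·(0.1027360)/(0.7013666) = 1.2488680;  |Δ| = 0.0443920
h(1.2488680) = 0.0340462
z₅ = 1.2488680 − 0.0340462·(0.0443920)/(0.3371052) = 1.2443846;  |Δ| = 0.0044834
h(1.2443846) = -0.0009920
z₆ = 1.2443846 − (-0.0009920)·(-0.0044834)/(-0.0350382) = 1.2445116;  |Δ| = 0.0001269
|z₆ − z₅| = 0.0001269 < 0.001

n = 6, zₙ = 1.24451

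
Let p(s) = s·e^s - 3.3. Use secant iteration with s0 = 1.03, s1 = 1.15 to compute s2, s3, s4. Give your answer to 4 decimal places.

1.0967, 1.0992, 1.0993

p(1.03) = -0.414902, p(1.15) = 0.331922
s2 = 1.150000 − 0.331922·(1.150000 − 1.030000) / (0.331922 − (-0.414902)) = 1.150000 − (0.039831)/(0.746824) = 1.096667
p(1.096667) = -0.016395
s3 = 1.096667 − (-0.016395)·(1.096667 − 1.150000) / (-0.016395 − 0.331922) = 1.096667 − (0.000874)/(-0.348317) = 1.099177
p(1.099177) = -0.000606
s4 = 1.099177 − (-0.000606)·(1.099177 − 1.096667) / (-0.000606 − (-0.016395)) = 1.099177 − (-0.000002)/(0.015789) = 1.099273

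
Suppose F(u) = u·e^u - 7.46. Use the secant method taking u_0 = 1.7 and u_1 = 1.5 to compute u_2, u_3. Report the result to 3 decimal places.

1.557, 1.563

F(1.7) = 1.84571, F(1.5) = -0.73747
u_2 = 1.50000 − (-0.73747)·(1.50000 − 1.70000) / (-0.73747 − 1.84571) = 1.50000 − (0.14749)/(-2.58318) = 1.55710
F(1.55710) = -0.07153
u_3 = 1.55710 − (-0.07153)·(1.55710 − 1.50000) / (-0.07153 − (-0.73747)) = 1.55710 − (-0.00408)/(0.66594) = 1.56323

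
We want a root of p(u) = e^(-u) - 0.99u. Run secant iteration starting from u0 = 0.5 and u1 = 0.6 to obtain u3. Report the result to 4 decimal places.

p(0.5) = 0.111531, p(0.6) = -0.045188
u2 = 0.600000 − (-0.045188)·(0.600000 − 0.500000) / (-0.045188 − 0.111531) = 0.600000 − (-0.004519)/(-0.156719) = 0.571166
p(0.571166) = -0.000588
u3 = 0.571166 − (-0.000588)·(0.571166 − 0.600000) / (-0.000588 − (-0.045188)) = 0.571166 − (0.000017)/(0.044600) = 0.570786

0.5708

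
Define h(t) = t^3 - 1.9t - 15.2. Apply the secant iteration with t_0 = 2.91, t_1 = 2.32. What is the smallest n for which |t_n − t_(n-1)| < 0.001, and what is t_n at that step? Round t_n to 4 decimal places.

h(2.91) = 3.913171, h(2.32) = -7.120832
t_2 = 2.320000 − (-7.120832)·(-0.590000)/(-11.034003) = 2.700759;  |Δ| = 0.380759
h(2.700759) = -0.631847
t_3 = 2.700759 − (-0.631847)·(0.380759)/(6.488985) = 2.737834;  |Δ| = 0.037075
h(2.737834) = 0.120191
t_4 = 2.737834 − 0.120191·(0.037075)/(0.752038) = 2.731908;  |Δ| = 0.005925
h(2.731908) = -0.001508
t_5 = 2.731908 − (-0.001508)·(-0.005925)/(-0.121699) = 2.731982;  |Δ| = 0.000073
|t_5 − t_4| = 0.000073 < 0.001

n = 5, t_n = 2.7320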